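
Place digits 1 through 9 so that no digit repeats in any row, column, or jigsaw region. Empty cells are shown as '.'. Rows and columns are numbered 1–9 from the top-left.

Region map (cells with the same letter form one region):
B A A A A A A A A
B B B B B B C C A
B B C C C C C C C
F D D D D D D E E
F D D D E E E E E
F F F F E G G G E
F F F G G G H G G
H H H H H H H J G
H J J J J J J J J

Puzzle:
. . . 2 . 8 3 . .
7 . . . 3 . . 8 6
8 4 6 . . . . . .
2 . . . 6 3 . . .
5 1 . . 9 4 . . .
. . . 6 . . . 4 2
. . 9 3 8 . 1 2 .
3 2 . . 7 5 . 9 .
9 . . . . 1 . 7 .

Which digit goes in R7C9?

5

R6C1 = 1 (sole candidate).
R6C5 = 5 (sole candidate).
R7C1 = 4 (sole candidate).
R7C2 = 7 (sole candidate).
R7C6 = 6 (sole candidate).
R7C9 = 5: row 7 has {1,2,3,4,6,7,8,9}; col 9 has {2,6}; region has {2,3,4,6,8} → only 5 remains.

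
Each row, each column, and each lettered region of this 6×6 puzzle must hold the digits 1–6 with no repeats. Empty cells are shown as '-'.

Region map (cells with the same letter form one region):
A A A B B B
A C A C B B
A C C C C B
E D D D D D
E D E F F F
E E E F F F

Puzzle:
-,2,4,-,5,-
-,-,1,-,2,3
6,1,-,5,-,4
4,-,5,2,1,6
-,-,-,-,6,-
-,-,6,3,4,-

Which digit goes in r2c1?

5

r1c1 = 3: row 1 has {2,4,5}; col 1 has {4,6}; region has {1,2,4,6} → only 3 remains.
r1c6 = 1: row 1 has {2,3,4,5}; col 6 has {3,4,6}; region has {2,3,4,5} → only 1 remains.
r2c1 = 5: row 2 has {1,2,3}; col 1 has {3,4,6}; region has {1,2,3,4,6} → only 5 remains.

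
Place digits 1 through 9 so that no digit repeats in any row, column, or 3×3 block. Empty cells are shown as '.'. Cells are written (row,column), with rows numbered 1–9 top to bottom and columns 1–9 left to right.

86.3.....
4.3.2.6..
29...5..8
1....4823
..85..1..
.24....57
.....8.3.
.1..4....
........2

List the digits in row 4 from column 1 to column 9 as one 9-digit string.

159674823

(6,7) = 9 (sole candidate).
(1,7) = 2 (hidden single in row 1).
(2,4) = 8 (hidden single in row 2).
(3,7) = 3 (hidden single in row 3).
(5,6) = 2 (hidden single in row 5).
(6,5) = 8 (hidden single in row 6).
(8,8) = 8 (hidden single in row 8).
(9,2) = 8 (hidden single in row 9).
(5,2) = 3 (hidden single in column 2).
(7,2) = 4 (hidden single in column 2).
(6,1) = 6 (sole candidate).
(6,4) = 1 (sole candidate).
(6,6) = 3 (sole candidate).
(8,1) = 3 (hidden single in row 8).
(9,5) = 3 (hidden single in row 9).
(3,4) = 4 (hidden single in column 4).
(3,5) = 6 (hidden single in row 3).
(4,4) = 6: in row 4, 6 can only go here (every other open cell in that row sees a 6).
(7,5) = 5 (hidden single in column 5).
(7,7) = 7 (sole candidate).
(8,7) = 5 (sole candidate).
(9,7) = 4 (sole candidate).
(7,1) = 9 (sole candidate).
(7,4) = 2 (sole candidate).
(5,1) = 7 (sole candidate).
(5,5) = 9 (sole candidate).
(7,3) = 6 (sole candidate).
(7,9) = 1 (sole candidate).
(9,1) = 5 (sole candidate).
(9,3) = 7 (sole candidate).
(9,4) = 9 (sole candidate).
(9,8) = 6 (sole candidate).
(3,3) = 1 (sole candidate).
(3,8) = 7 (sole candidate).
(4,2) = 5: row 4 has {1,2,3,4,6,8}; col 2 has {1,2,3,4,6,8,9}; box has {1,2,3,4,6,7,8} → only 5 remains.
(4,3) = 9: row 4 has {1,2,3,4,5,6,8}; col 3 has {1,3,4,6,7,8}; box has {1,2,3,4,5,6,7,8} → only 9 remains.
(4,5) = 7: row 4 has {1,2,3,4,5,6,8,9}; col 5 has {2,3,4,5,6,8,9}; box has {1,2,3,4,5,6,8,9} → only 7 remains.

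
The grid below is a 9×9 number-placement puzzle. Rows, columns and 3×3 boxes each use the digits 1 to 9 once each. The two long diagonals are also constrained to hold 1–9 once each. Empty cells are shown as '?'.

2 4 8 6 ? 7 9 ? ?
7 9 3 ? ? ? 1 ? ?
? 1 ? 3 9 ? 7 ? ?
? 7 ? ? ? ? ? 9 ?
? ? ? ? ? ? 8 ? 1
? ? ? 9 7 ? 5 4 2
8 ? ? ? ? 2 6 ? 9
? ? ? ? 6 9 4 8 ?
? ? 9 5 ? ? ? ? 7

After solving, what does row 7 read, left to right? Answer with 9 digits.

831742659

R3C3 = 5: row 3 has {1,3,7,9}; col 3 has {3,8,9}; box has {1,2,3,4,7,8,9}; main diagonal has {2,6,7,8,9} → only 5 remains.
R4C7 = 3: row 4 has {7,9}; col 7 has {1,4,5,6,7,8,9}; box has {1,2,4,5,8,9} → only 3 remains.
R4C9 = 6: row 4 has {3,7,9}; col 9 has {1,2,7,9}; box has {1,2,3,4,5,8,9} → only 6 remains.
R5C8 = 7: row 5 has {1,8}; col 8 has {4,8,9}; box has {1,2,3,4,5,6,8,9} → only 7 remains.
R9C7 = 2: row 9 has {5,7,9}; col 7 has {1,3,4,5,6,7,8,9}; box has {4,6,7,8,9} → only 2 remains.
R3C1 = 6: row 3 has {1,3,5,7,9}; col 1 has {2,7,8}; box has {1,2,3,4,5,7,8,9} → only 6 remains.
R3C8 = 2: row 3 has {1,3,5,6,7,9}; col 8 has {4,7,8,9}; box has {1,7,9} → only 2 remains.
R1C5 = 1: in row 1, 1 can only go here (every other open cell in that row sees a 1).
R2C8 = 6: in row 2, 6 can only go here (every other open cell in that row sees a 6).
R5C1 = 9: in row 5, 9 can only go here (every other open cell in that row sees a 9).
R6C2 = 8: in row 6, 8 can only go here (every other open cell in that row sees an 8).
R6C3 = 6: in row 6, 6 can only go here (every other open cell in that row sees a 6).
R5C6 = 6: in row 5, 6 can only go here (every other open cell in that row sees a 6).
R5C2 = 5: in row 5, 5 can only go here (every other open cell in that row sees a 5).
R7C2 = 3: row 7 has {2,6,8,9}; col 2 has {1,4,5,7,8,9}; box has {8,9} → only 3 remains.
R7C5 = 4: row 7 has {2,3,6,8,9}; col 5 has {1,6,7,9}; box has {2,5,6,9} → only 4 remains.
R8C2 = 2: row 8 has {4,6,8,9}; col 2 has {1,3,4,5,7,8,9}; box has {3,8,9}; anti-diagonal has {6,7,9} → only 2 remains.
R9C2 = 6: row 9 has {2,5,7,9}; col 2 has {1,2,3,4,5,7,8,9}; box has {2,3,8,9} → only 6 remains.
R5C5 = 3: row 5 has {1,5,6,7,8,9}; col 5 has {1,4,6,7,9}; box has {6,7,9}; main diagonal has {2,5,6,7,8,9}; anti-diagonal has {2,6,7,9} → only 3 remains.
R6C6 = 1: row 6 has {2,4,5,6,7,8,9}; col 6 has {2,6,7,9}; box has {3,6,7,9}; main diagonal has {2,3,5,6,7,8,9} → only 1 remains.
R7C3 = 1: row 7 has {2,3,4,6,8,9}; col 3 has {3,5,6,8,9}; box has {2,3,6,8,9}; anti-diagonal has {2,3,6,7,9} → only 1 remains.
R7C4 = 7: row 7 has {1,2,3,4,6,8,9}; col 4 has {3,5,6,9}; box has {2,4,5,6,9} → only 7 remains.
R7C8 = 5: row 7 has {1,2,3,4,6,7,8,9}; col 8 has {2,4,6,7,8,9}; box has {2,4,6,7,8,9} → only 5 remains.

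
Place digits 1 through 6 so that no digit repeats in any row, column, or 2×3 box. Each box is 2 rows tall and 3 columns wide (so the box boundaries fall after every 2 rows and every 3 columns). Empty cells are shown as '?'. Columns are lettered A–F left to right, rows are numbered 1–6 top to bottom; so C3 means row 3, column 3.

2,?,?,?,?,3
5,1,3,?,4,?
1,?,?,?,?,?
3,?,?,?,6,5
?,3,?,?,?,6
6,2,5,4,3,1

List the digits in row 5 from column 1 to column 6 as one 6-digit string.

F2 = 2 (sole candidate).
E3 = 2 (sole candidate).
F3 = 4 (sole candidate).
B4 = 4 (sole candidate).
C4 = 2 (sole candidate).
D4 = 1 (sole candidate).
A5 = 4: row 5 has {3,6}; col 1 has {1,2,3,5,6}; box has {2,3,5,6} → only 4 remains.
C5 = 1: row 5 has {3,4,6}; col 3 has {2,3,5}; box has {2,3,4,5,6} → only 1 remains.
E5 = 5: row 5 has {1,3,4,6}; col 5 has {2,3,4,6}; box has {1,3,4,6} → only 5 remains.
B1 = 6 (sole candidate).
C1 = 4 (sole candidate).
D1 = 5 (sole candidate).
E1 = 1 (sole candidate).
D2 = 6 (sole candidate).
B3 = 5 (sole candidate).
C3 = 6 (sole candidate).
D3 = 3 (sole candidate).
D5 = 2: row 5 has {1,3,4,5,6}; col 4 has {1,3,4,5,6}; box has {1,3,4,5,6} → only 2 remains.

431256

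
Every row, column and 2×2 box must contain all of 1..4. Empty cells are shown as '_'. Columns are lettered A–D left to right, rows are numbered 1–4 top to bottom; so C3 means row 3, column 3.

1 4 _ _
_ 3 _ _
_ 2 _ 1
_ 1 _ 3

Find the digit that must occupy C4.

D1 = 2: row 1 has {1,4}; col 4 has {1,3}; box has {} → only 2 remains.
A2 = 2: row 2 has {3}; col 1 has {1}; box has {1,3,4} → only 2 remains.
D2 = 4: row 2 has {2,3}; col 4 has {1,2,3}; box has {2} → only 4 remains.
C3 = 4: row 3 has {1,2}; col 3 has {}; box has {1,3} → only 4 remains.
A4 = 4: row 4 has {1,3}; col 1 has {1,2}; box has {1,2} → only 4 remains.
C4 = 2: row 4 has {1,3,4}; col 3 has {4}; box has {1,3,4} → only 2 remains.

2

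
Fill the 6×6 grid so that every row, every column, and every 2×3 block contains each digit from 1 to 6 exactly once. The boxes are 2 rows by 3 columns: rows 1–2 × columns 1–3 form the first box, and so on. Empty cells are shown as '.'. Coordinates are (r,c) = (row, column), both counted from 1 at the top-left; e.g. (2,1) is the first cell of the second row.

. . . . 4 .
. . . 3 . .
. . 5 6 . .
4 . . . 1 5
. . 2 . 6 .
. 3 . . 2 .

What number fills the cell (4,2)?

(2,5) = 5 (sole candidate).
(3,5) = 3 (sole candidate).
(4,4) = 2 (sole candidate).
(1,4) = 1 (sole candidate).
(3,6) = 4 (sole candidate).
(4,2) = 6: row 4 has {1,2,4,5}; col 2 has {3}; box has {4,5} → only 6 remains.

6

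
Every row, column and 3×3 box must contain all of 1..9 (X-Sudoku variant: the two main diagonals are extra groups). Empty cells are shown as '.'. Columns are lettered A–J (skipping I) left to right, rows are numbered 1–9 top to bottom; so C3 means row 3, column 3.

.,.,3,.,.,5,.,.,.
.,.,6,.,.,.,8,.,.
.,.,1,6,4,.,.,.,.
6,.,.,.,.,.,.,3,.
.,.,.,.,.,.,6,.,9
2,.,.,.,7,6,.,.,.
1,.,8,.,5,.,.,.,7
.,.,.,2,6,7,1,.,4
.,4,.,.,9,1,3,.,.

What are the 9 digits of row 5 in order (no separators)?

817534629

D9 = 8: row 9 has {1,3,4,9}; col 4 has {2,6}; box has {1,2,5,6,7,9} → only 8 remains.
H8 = 8: in row 8, 8 can only go here (every other open cell in that row sees an 8).
H9 = 6: in row 9, 6 can only go here (every other open cell in that row sees a 6).
J1 = 6: in row 1, 6 can only go here (every other open cell in that row sees a 6).
B7 = 6: in row 7, 6 can only go here (every other open cell in that row sees a 6).
C9 = 2: in column 3, 2 can only go here (every other open cell in that column sees a 2).
J9 = 5: row 9 has {1,2,3,4,6,8,9}; col 9 has {4,6,7,9}; box has {1,3,4,6,7,8}; main diagonal has {1,6,8} → only 5 remains.
A9 = 7: row 9 has {1,2,3,4,5,6,8,9}; col 1 has {1,2,6}; box has {1,2,4,6,8}; anti-diagonal has {6,8} → only 7 remains.
E5 = 3: in main diagonal, 3 can only go here (every other open cell in that diagonal sees a 3).
B2 = 7: in main diagonal, 7 can only go here (every other open cell in that diagonal sees a 7).
H3 = 7: in row 3, 7 can only go here (every other open cell in that row sees a 7).
D1 = 7: in row 1, 7 can only go here (every other open cell in that row sees a 7).
C5 = 7: in row 5, 7 can only go here (every other open cell in that row sees a 7).
G4 = 7: in row 4, 7 can only go here (every other open cell in that row sees a 7).
B6 = 3: in row 6, 3 can only go here (every other open cell in that row sees a 3).
J6 = 8: in row 6, 8 can only go here (every other open cell in that row sees an 8).
A8 = 3: in row 8, 3 can only go here (every other open cell in that row sees a 3).
G7 = 2: in main diagonal, 2 can only go here (every other open cell in that diagonal sees a 2).
H7 = 9: row 7 has {1,2,5,6,7,8}; col 8 has {3,6,7,8}; box has {1,2,3,4,5,6,7,8} → only 9 remains.
Singles propagation stalls; A5 is still open with candidates {4,5,8}.
  Try A5 = 4: then column 3 has no cell left for 4 — contradiction.
  Try A5 = 5: then row 4 has no cell left for 5 — contradiction.
So A5 = 8.
E4 = 8 (hidden single in row 4).
B1 = 8 (hidden single in row 1).
F3 = 8 (hidden single in row 3).
J3 = 3 (hidden single in row 3).
B3 = 2 (hidden single in row 3).
Singles propagation stalls; B5 is still open with candidates {1,5}.
  Try B5 = 5: then row 4 has no cell left for 5 — contradiction.
So B5 = 1.
J4 = 1 (hidden single in row 4).
J2 = 2 (sole candidate).
E2 = 1 (sole candidate).
E1 = 2 (sole candidate).
H1 = 1 (hidden single in row 1).
F4 = 2 (hidden single in row 4).
F5 = 4: row 5 has {1,3,6,7,8,9}; col 6 has {1,2,5,6,7,8}; box has {2,3,6,7,8} → only 4 remains.
F7 = 3 (sole candidate).
F2 = 9 (sole candidate).
D4 = 9 (sole candidate).
D5 = 5: row 5 has {1,3,4,6,7,8,9}; col 4 has {2,6,7,8,9}; box has {2,3,4,6,7,8,9} → only 5 remains.
H5 = 2: row 5 has {1,3,4,5,6,7,8,9}; col 8 has {1,3,6,7,8,9}; box has {1,3,6,7,8,9} → only 2 remains.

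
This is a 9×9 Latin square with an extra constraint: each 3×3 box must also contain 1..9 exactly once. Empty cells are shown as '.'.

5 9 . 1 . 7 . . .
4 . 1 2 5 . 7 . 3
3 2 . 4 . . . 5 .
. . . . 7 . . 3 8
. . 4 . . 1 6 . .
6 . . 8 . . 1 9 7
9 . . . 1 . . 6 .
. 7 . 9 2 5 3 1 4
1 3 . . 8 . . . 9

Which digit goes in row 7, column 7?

row 2, column 8 = 8: row 2 has {1,2,3,4,5,7}; col 8 has {1,3,5,6,9}; box has {3,5,7} → only 8 remains.
row 3, column 7 = 9: row 3 has {2,3,4,5}; col 7 has {1,3,6,7}; box has {3,5,7,8} → only 9 remains.
row 4, column 1 = 2: row 4 has {3,7,8}; col 1 has {1,3,4,5,6,9}; box has {4,6} → only 2 remains.
row 5, column 8 = 2: row 5 has {1,4,6}; col 8 has {1,3,5,6,8,9}; box has {1,3,6,7,8,9} → only 2 remains.
row 5, column 9 = 5: row 5 has {1,2,4,6}; col 9 has {3,4,7,8,9}; box has {1,2,3,6,7,8,9} → only 5 remains.
row 6, column 2 = 5: row 6 has {1,6,7,8,9}; col 2 has {2,3,7,9}; box has {2,4,6} → only 5 remains.
row 6, column 3 = 3: row 6 has {1,5,6,7,8,9}; col 3 has {1,4}; box has {2,4,5,6} → only 3 remains.
row 6, column 5 = 4: row 6 has {1,3,5,6,7,8,9}; col 5 has {1,2,5,7,8}; box has {1,7,8} → only 4 remains.
row 6, column 6 = 2: row 6 has {1,3,4,5,6,7,8,9}; col 6 has {1,5,7}; box has {1,4,7,8} → only 2 remains.
row 7, column 9 = 2: row 7 has {1,6,9}; col 9 has {3,4,5,7,8,9}; box has {1,3,4,6,9} → only 2 remains.
row 8, column 1 = 8: row 8 has {1,2,3,4,5,7,9}; col 1 has {1,2,3,4,5,6,9}; box has {1,3,7,9} → only 8 remains.
row 8, column 3 = 6: row 8 has {1,2,3,4,5,7,8,9}; col 3 has {1,3,4}; box has {1,3,7,8,9} → only 6 remains.
row 9, column 7 = 5: row 9 has {1,3,8,9}; col 7 has {1,3,6,7,9}; box has {1,2,3,4,6,9} → only 5 remains.
row 9, column 8 = 7: row 9 has {1,3,5,8,9}; col 8 has {1,2,3,5,6,8,9}; box has {1,2,3,4,5,6,9} → only 7 remains.
row 1, column 3 = 8: row 1 has {1,5,7,9}; col 3 has {1,3,4,6}; box has {1,2,3,4,5,9} → only 8 remains.
row 1, column 8 = 4: row 1 has {1,5,7,8,9}; col 8 has {1,2,3,5,6,7,8,9}; box has {3,5,7,8,9} → only 4 remains.
row 1, column 9 = 6: row 1 has {1,4,5,7,8,9}; col 9 has {2,3,4,5,7,8,9}; box has {3,4,5,7,8,9} → only 6 remains.
row 2, column 2 = 6: row 2 has {1,2,3,4,5,7,8}; col 2 has {2,3,5,7,9}; box has {1,2,3,4,5,8,9} → only 6 remains.
row 2, column 6 = 9: row 2 has {1,2,3,4,5,6,7,8}; col 6 has {1,2,5,7}; box has {1,2,4,5,7} → only 9 remains.
row 3, column 3 = 7: row 3 has {2,3,4,5,9}; col 3 has {1,3,4,6,8}; box has {1,2,3,4,5,6,8,9} → only 7 remains.
row 3, column 5 = 6: row 3 has {2,3,4,5,7,9}; col 5 has {1,2,4,5,7,8}; box has {1,2,4,5,7,9} → only 6 remains.
row 3, column 6 = 8: row 3 has {2,3,4,5,6,7,9}; col 6 has {1,2,5,7,9}; box has {1,2,4,5,6,7,9} → only 8 remains.
row 3, column 9 = 1: row 3 has {2,3,4,5,6,7,8,9}; col 9 has {2,3,4,5,6,7,8,9}; box has {3,4,5,6,7,8,9} → only 1 remains.
row 4, column 2 = 1: row 4 has {2,3,7,8}; col 2 has {2,3,5,6,7,9}; box has {2,3,4,5,6} → only 1 remains.
row 4, column 3 = 9: row 4 has {1,2,3,7,8}; col 3 has {1,3,4,6,7,8}; box has {1,2,3,4,5,6} → only 9 remains.
row 4, column 6 = 6: row 4 has {1,2,3,7,8,9}; col 6 has {1,2,5,7,8,9}; box has {1,2,4,7,8} → only 6 remains.
row 4, column 7 = 4: row 4 has {1,2,3,6,7,8,9}; col 7 has {1,3,5,6,7,9}; box has {1,2,3,5,6,7,8,9} → only 4 remains.
row 5, column 1 = 7: row 5 has {1,2,4,5,6}; col 1 has {1,2,3,4,5,6,8,9}; box has {1,2,3,4,5,6,9} → only 7 remains.
row 5, column 2 = 8: row 5 has {1,2,4,5,6,7}; col 2 has {1,2,3,5,6,7,9}; box has {1,2,3,4,5,6,7,9} → only 8 remains.
row 5, column 4 = 3: row 5 has {1,2,4,5,6,7,8}; col 4 has {1,2,4,8,9}; box has {1,2,4,6,7,8} → only 3 remains.
row 5, column 5 = 9: row 5 has {1,2,3,4,5,6,7,8}; col 5 has {1,2,4,5,6,7,8}; box has {1,2,3,4,6,7,8} → only 9 remains.
row 7, column 2 = 4: row 7 has {1,2,6,9}; col 2 has {1,2,3,5,6,7,8,9}; box has {1,3,6,7,8,9} → only 4 remains.
row 7, column 3 = 5: row 7 has {1,2,4,6,9}; col 3 has {1,3,4,6,7,8,9}; box has {1,3,4,6,7,8,9} → only 5 remains.
row 7, column 4 = 7: row 7 has {1,2,4,5,6,9}; col 4 has {1,2,3,4,8,9}; box has {1,2,5,8,9} → only 7 remains.
row 7, column 6 = 3: row 7 has {1,2,4,5,6,7,9}; col 6 has {1,2,5,6,7,8,9}; box has {1,2,5,7,8,9} → only 3 remains.
row 7, column 7 = 8: row 7 has {1,2,3,4,5,6,7,9}; col 7 has {1,3,4,5,6,7,9}; box has {1,2,3,4,5,6,7,9} → only 8 remains.

8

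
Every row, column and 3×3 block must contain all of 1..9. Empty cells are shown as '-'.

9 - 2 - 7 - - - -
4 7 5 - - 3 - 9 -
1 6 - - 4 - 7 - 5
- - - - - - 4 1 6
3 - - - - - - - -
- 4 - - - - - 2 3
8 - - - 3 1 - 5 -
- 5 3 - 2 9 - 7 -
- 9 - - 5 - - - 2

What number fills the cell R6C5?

8

R3C3 = 8: row 3 has {1,4,5,6,7}; col 3 has {2,3,5}; box has {1,2,4,5,6,7,9} → only 8 remains.
R3C6 = 2: row 3 has {1,4,5,6,7,8}; col 6 has {1,3,9}; box has {3,4,7} → only 2 remains.
R3C8 = 3: row 3 has {1,2,4,5,6,7,8}; col 8 has {1,2,5,7,9}; box has {5,7,9} → only 3 remains.
R5C8 = 8: row 5 has {3}; col 8 has {1,2,3,5,7,9}; box has {1,2,3,4,6} → only 8 remains.
R7C2 = 2: row 7 has {1,3,5,8}; col 2 has {4,5,6,7,9}; box has {3,5,8,9} → only 2 remains.
R8C1 = 6: row 8 has {2,3,5,7,9}; col 1 has {1,3,4,8,9}; box has {2,3,5,8,9} → only 6 remains.
R9C1 = 7: row 9 has {2,5,9}; col 1 has {1,3,4,6,8,9}; box has {2,3,5,6,8,9} → only 7 remains.
R1C2 = 3: row 1 has {2,7,9}; col 2 has {2,4,5,6,7,9}; box has {1,2,4,5,6,7,8,9} → only 3 remains.
R3C4 = 9: row 3 has {1,2,3,4,5,6,7,8}; col 4 has {}; box has {2,3,4,7} → only 9 remains.
R4C2 = 8: row 4 has {1,4,6}; col 2 has {2,3,4,5,6,7,9}; box has {3,4} → only 8 remains.
R4C5 = 9: row 4 has {1,4,6,8}; col 5 has {2,3,4,5,7}; box has {} → only 9 remains.
R5C2 = 1: row 5 has {3,8}; col 2 has {2,3,4,5,6,7,8,9}; box has {3,4,8} → only 1 remains.
R5C5 = 6: row 5 has {1,3,8}; col 5 has {2,3,4,5,7,9}; box has {9} → only 6 remains.
R6C1 = 5: row 6 has {2,3,4}; col 1 has {1,3,4,6,7,8,9}; box has {1,3,4,8} → only 5 remains.
R6C7 = 9: row 6 has {2,3,4,5}; col 7 has {4,7}; box has {1,2,3,4,6,8} → only 9 remains.
R7C3 = 4: row 7 has {1,2,3,5,8}; col 3 has {2,3,5,8}; box has {2,3,5,6,7,8,9} → only 4 remains.
R7C7 = 6: row 7 has {1,2,3,4,5,8}; col 7 has {4,7,9}; box has {2,5,7} → only 6 remains.
R7C9 = 9: row 7 has {1,2,3,4,5,6,8}; col 9 has {2,3,5,6}; box has {2,5,6,7} → only 9 remains.
R9C3 = 1: row 9 has {2,5,7,9}; col 3 has {2,3,4,5,8}; box has {2,3,4,5,6,7,8,9} → only 1 remains.
R9C8 = 4: row 9 has {1,2,5,7,9}; col 8 has {1,2,3,5,7,8,9}; box has {2,5,6,7,9} → only 4 remains.
R1C8 = 6: row 1 has {2,3,7,9}; col 8 has {1,2,3,4,5,7,8,9}; box has {3,5,7,9} → only 6 remains.
R4C1 = 2: row 4 has {1,4,6,8,9}; col 1 has {1,3,4,5,6,7,8,9}; box has {1,3,4,5,8} → only 2 remains.
R4C3 = 7: row 4 has {1,2,4,6,8,9}; col 3 has {1,2,3,4,5,8}; box has {1,2,3,4,5,8} → only 7 remains.
R4C6 = 5: row 4 has {1,2,4,6,7,8,9}; col 6 has {1,2,3,9}; box has {6,9} → only 5 remains.
R5C3 = 9: row 5 has {1,3,6,8}; col 3 has {1,2,3,4,5,7,8}; box has {1,2,3,4,5,7,8} → only 9 remains.
R5C7 = 5: row 5 has {1,3,6,8,9}; col 7 has {4,6,7,9}; box has {1,2,3,4,6,8,9} → only 5 remains.
R5C9 = 7: row 5 has {1,3,5,6,8,9}; col 9 has {2,3,5,6,9}; box has {1,2,3,4,5,6,8,9} → only 7 remains.
R6C3 = 6: row 6 has {2,3,4,5,9}; col 3 has {1,2,3,4,5,7,8,9}; box has {1,2,3,4,5,7,8,9} → only 6 remains.
R7C4 = 7: row 7 has {1,2,3,4,5,6,8,9}; col 4 has {9}; box has {1,2,3,5,9} → only 7 remains.
R1C6 = 8: row 1 has {2,3,6,7,9}; col 6 has {1,2,3,5,9}; box has {2,3,4,7,9} → only 8 remains.
R1C7 = 1: row 1 has {2,3,6,7,8,9}; col 7 has {4,5,6,7,9}; box has {3,5,6,7,9} → only 1 remains.
R1C9 = 4: row 1 has {1,2,3,6,7,8,9}; col 9 has {2,3,5,6,7,9}; box has {1,3,5,6,7,9} → only 4 remains.
R2C5 = 1: row 2 has {3,4,5,7,9}; col 5 has {2,3,4,5,6,7,9}; box has {2,3,4,7,8,9} → only 1 remains.
R2C9 = 8: row 2 has {1,3,4,5,7,9}; col 9 has {2,3,4,5,6,7,9}; box has {1,3,4,5,6,7,9} → only 8 remains.
R4C4 = 3: row 4 has {1,2,4,5,6,7,8,9}; col 4 has {7,9}; box has {5,6,9} → only 3 remains.
R5C6 = 4: row 5 has {1,3,5,6,7,8,9}; col 6 has {1,2,3,5,8,9}; box has {3,5,6,9} → only 4 remains.
R6C5 = 8: row 6 has {2,3,4,5,6,9}; col 5 has {1,2,3,4,5,6,7,9}; box has {3,4,5,6,9} → only 8 remains.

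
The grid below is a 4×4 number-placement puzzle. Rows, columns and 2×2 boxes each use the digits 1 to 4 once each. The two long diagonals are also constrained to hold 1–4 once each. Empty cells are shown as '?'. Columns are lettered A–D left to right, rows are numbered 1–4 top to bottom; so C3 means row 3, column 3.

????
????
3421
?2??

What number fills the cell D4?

A4 = 1 (sole candidate).
A1 = 4 (sole candidate).
A2 = 2 (sole candidate).
C2 = 3 (sole candidate).
D2 = 4 (sole candidate).
C4 = 4 (sole candidate).
D4 = 3: row 4 has {1,2,4}; col 4 has {1,4}; box has {1,2,4}; main diagonal has {2,4} → only 3 remains.

3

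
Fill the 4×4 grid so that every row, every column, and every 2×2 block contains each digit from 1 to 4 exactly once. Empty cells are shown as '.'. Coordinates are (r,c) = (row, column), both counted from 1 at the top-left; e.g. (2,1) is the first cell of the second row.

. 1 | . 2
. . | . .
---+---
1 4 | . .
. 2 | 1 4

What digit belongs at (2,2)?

(2,2) = 3: row 2 has {}; col 2 has {1,2,4}; box has {1} → only 3 remains.

3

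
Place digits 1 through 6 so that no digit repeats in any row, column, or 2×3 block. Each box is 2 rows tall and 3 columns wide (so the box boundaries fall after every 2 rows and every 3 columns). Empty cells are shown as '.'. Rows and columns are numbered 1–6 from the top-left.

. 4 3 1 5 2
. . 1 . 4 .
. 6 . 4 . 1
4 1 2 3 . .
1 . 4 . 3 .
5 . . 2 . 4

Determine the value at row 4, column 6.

row 1, column 1 = 6 (sole candidate).
row 2, column 1 = 2 (sole candidate).
row 2, column 2 = 5 (sole candidate).
row 2, column 4 = 6 (sole candidate).
row 2, column 6 = 3 (sole candidate).
row 3, column 1 = 3 (sole candidate).
row 3, column 3 = 5 (sole candidate).
row 3, column 5 = 2 (sole candidate).
row 4, column 5 = 6 (sole candidate).
row 4, column 6 = 5: row 4 has {1,2,3,4,6}; col 6 has {1,2,3,4}; box has {1,2,3,4,6} → only 5 remains.

5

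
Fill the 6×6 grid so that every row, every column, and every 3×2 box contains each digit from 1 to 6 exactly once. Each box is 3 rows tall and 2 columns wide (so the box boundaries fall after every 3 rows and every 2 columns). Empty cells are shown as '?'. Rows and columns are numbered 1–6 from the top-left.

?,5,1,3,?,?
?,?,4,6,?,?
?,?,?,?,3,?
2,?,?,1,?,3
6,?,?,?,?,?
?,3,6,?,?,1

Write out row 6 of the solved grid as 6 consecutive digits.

536241

row 1, column 1 = 4: row 1 has {1,3,5}; col 1 has {2,6}; box has {5} → only 4 remains.
row 3, column 1 = 1: row 3 has {3}; col 1 has {2,4,6}; box has {4,5} → only 1 remains.
row 4, column 2 = 4: row 4 has {1,2,3}; col 2 has {3,5}; box has {2,3,6} → only 4 remains.
row 4, column 3 = 5: row 4 has {1,2,3,4}; col 3 has {1,4,6}; box has {1,6} → only 5 remains.
row 4, column 5 = 6: row 4 has {1,2,3,4,5}; col 5 has {3}; box has {1,3} → only 6 remains.
row 5, column 2 = 1: row 5 has {6}; col 2 has {3,4,5}; box has {2,3,4,6} → only 1 remains.
row 6, column 1 = 5: row 6 has {1,3,6}; col 1 has {1,2,4,6}; box has {1,2,3,4,6} → only 5 remains.
row 1, column 5 = 2: row 1 has {1,3,4,5}; col 5 has {3,6}; box has {3} → only 2 remains.
row 1, column 6 = 6: row 1 has {1,2,3,4,5}; col 6 has {1,3}; box has {2,3} → only 6 remains.
row 2, column 1 = 3: row 2 has {4,6}; col 1 has {1,2,4,5,6}; box has {1,4,5} → only 3 remains.
row 2, column 2 = 2: row 2 has {3,4,6}; col 2 has {1,3,4,5}; box has {1,3,4,5} → only 2 remains.
row 2, column 6 = 5: row 2 has {2,3,4,6}; col 6 has {1,3,6}; box has {2,3,6} → only 5 remains.
row 3, column 2 = 6: row 3 has {1,3}; col 2 has {1,2,3,4,5}; box has {1,2,3,4,5} → only 6 remains.
row 3, column 3 = 2: row 3 has {1,3,6}; col 3 has {1,4,5,6}; box has {1,3,4,6} → only 2 remains.
row 3, column 4 = 5: row 3 has {1,2,3,6}; col 4 has {1,3,6}; box has {1,2,3,4,6} → only 5 remains.
row 3, column 6 = 4: row 3 has {1,2,3,5,6}; col 6 has {1,3,5,6}; box has {2,3,5,6} → only 4 remains.
row 5, column 3 = 3: row 5 has {1,6}; col 3 has {1,2,4,5,6}; box has {1,5,6} → only 3 remains.
row 5, column 6 = 2: row 5 has {1,3,6}; col 6 has {1,3,4,5,6}; box has {1,3,6} → only 2 remains.
row 6, column 5 = 4: row 6 has {1,3,5,6}; col 5 has {2,3,6}; box has {1,2,3,6} → only 4 remains.
row 2, column 5 = 1: row 2 has {2,3,4,5,6}; col 5 has {2,3,4,6}; box has {2,3,4,5,6} → only 1 remains.
row 5, column 4 = 4: row 5 has {1,2,3,6}; col 4 has {1,3,5,6}; box has {1,3,5,6} → only 4 remains.
row 5, column 5 = 5: row 5 has {1,2,3,4,6}; col 5 has {1,2,3,4,6}; box has {1,2,3,4,6} → only 5 remains.
row 6, column 4 = 2: row 6 has {1,3,4,5,6}; col 4 has {1,3,4,5,6}; box has {1,3,4,5,6} → only 2 remains.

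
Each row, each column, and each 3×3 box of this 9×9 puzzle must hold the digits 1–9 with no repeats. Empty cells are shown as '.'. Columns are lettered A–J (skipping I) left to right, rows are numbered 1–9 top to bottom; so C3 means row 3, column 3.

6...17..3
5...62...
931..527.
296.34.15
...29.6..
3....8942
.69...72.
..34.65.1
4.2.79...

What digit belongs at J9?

8

D3 = 8 (sole candidate).
E3 = 4 (sole candidate).
J3 = 6 (sole candidate).
D4 = 7 (sole candidate).
G4 = 8 (sole candidate).
F5 = 1 (sole candidate).
H5 = 3 (sole candidate).
J5 = 7 (sole candidate).
E6 = 5 (sole candidate).
E7 = 8 (sole candidate).
F7 = 3 (sole candidate).
J7 = 4 (sole candidate).
E8 = 2 (sole candidate).
G9 = 3 (sole candidate).
J9 = 8: row 9 has {2,3,4,7,9}; col 9 has {1,2,3,4,5,6,7}; box has {1,2,3,4,5,7} → only 8 remains.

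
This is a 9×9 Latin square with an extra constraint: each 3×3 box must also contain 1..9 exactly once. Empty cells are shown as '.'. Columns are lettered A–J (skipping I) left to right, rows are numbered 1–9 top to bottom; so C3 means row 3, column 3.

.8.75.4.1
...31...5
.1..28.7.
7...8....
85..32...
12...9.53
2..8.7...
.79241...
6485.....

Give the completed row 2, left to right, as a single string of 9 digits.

967314285

F1 = 6: row 1 has {1,4,5,7,8}; col 6 has {1,2,7,8,9}; box has {1,2,3,5,7,8} → only 6 remains.
F2 = 4: row 2 has {1,3,5}; col 6 has {1,2,6,7,8,9}; box has {1,2,3,5,6,7,8} → only 4 remains.
D3 = 9: row 3 has {1,2,7,8}; col 4 has {2,3,5,7,8}; box has {1,2,3,4,5,6,7,8} → only 9 remains.
J3 = 6: row 3 has {1,2,7,8,9}; col 9 has {1,3,5}; box has {1,4,5,7} → only 6 remains.
F4 = 5: row 4 has {7,8}; col 6 has {1,2,4,6,7,8,9}; box has {2,3,8,9} → only 5 remains.
B7 = 3: row 7 has {2,7,8}; col 2 has {1,2,4,5,7,8}; box has {2,4,6,7,8,9} → only 3 remains.
A8 = 5: row 8 has {1,2,4,7,9}; col 1 has {1,2,6,7,8}; box has {2,3,4,6,7,8,9} → only 5 remains.
J8 = 8: row 8 has {1,2,4,5,7,9}; col 9 has {1,3,5,6}; box has {} → only 8 remains.
E9 = 9: row 9 has {4,5,6,8}; col 5 has {1,2,3,4,5,8}; box has {1,2,4,5,7,8} → only 9 remains.
F9 = 3: row 9 has {4,5,6,8,9}; col 6 has {1,2,4,5,6,7,8,9}; box has {1,2,4,5,7,8,9} → only 3 remains.
A2 = 9: row 2 has {1,3,4,5}; col 1 has {1,2,5,6,7,8}; box has {1,8} → only 9 remains.
B2 = 6: row 2 has {1,3,4,5,9}; col 2 has {1,2,3,4,5,7,8}; box has {1,8,9} → only 6 remains.
G3 = 3: row 3 has {1,2,6,7,8,9}; col 7 has {4}; box has {1,4,5,6,7} → only 3 remains.
B4 = 9: row 4 has {5,7,8}; col 2 has {1,2,3,4,5,6,7,8}; box has {1,2,5,7,8} → only 9 remains.
C7 = 1: row 7 has {2,3,7,8}; col 3 has {8,9}; box has {2,3,4,5,6,7,8,9} → only 1 remains.
E7 = 6: row 7 has {1,2,3,7,8}; col 5 has {1,2,3,4,5,8,9}; box has {1,2,3,4,5,7,8,9} → only 6 remains.
G8 = 6: row 8 has {1,2,4,5,7,8,9}; col 7 has {3,4}; box has {8} → only 6 remains.
H8 = 3: row 8 has {1,2,4,5,6,7,8,9}; col 8 has {5,7}; box has {6,8} → only 3 remains.
A1 = 3: row 1 has {1,4,5,6,7,8}; col 1 has {1,2,5,6,7,8,9}; box has {1,6,8,9} → only 3 remains.
C1 = 2: row 1 has {1,3,4,5,6,7,8}; col 3 has {1,8,9}; box has {1,3,6,8,9} → only 2 remains.
H1 = 9: row 1 has {1,2,3,4,5,6,7,8}; col 8 has {3,5,7}; box has {1,3,4,5,6,7} → only 9 remains.
C2 = 7: row 2 has {1,3,4,5,6,9}; col 3 has {1,2,8,9}; box has {1,2,3,6,8,9} → only 7 remains.
A3 = 4: row 3 has {1,2,3,6,7,8,9}; col 1 has {1,2,3,5,6,7,8,9}; box has {1,2,3,6,7,8,9} → only 4 remains.
C3 = 5: row 3 has {1,2,3,4,6,7,8,9}; col 3 has {1,2,7,8,9}; box has {1,2,3,4,6,7,8,9} → only 5 remains.
E6 = 7: row 6 has {1,2,3,5,9}; col 5 has {1,2,3,4,5,6,8,9}; box has {2,3,5,8,9} → only 7 remains.
G6 = 8: row 6 has {1,2,3,5,7,9}; col 7 has {3,4,6}; box has {3,5} → only 8 remains.
H7 = 4: row 7 has {1,2,3,6,7,8}; col 8 has {3,5,7,9}; box has {3,6,8} → only 4 remains.
J7 = 9: row 7 has {1,2,3,4,6,7,8}; col 9 has {1,3,5,6,8}; box has {3,4,6,8} → only 9 remains.
G2 = 2: row 2 has {1,3,4,5,6,7,9}; col 7 has {3,4,6,8}; box has {1,3,4,5,6,7,9} → only 2 remains.
H2 = 8: row 2 has {1,2,3,4,5,6,7,9}; col 8 has {3,4,5,7,9}; box has {1,2,3,4,5,6,7,9} → only 8 remains.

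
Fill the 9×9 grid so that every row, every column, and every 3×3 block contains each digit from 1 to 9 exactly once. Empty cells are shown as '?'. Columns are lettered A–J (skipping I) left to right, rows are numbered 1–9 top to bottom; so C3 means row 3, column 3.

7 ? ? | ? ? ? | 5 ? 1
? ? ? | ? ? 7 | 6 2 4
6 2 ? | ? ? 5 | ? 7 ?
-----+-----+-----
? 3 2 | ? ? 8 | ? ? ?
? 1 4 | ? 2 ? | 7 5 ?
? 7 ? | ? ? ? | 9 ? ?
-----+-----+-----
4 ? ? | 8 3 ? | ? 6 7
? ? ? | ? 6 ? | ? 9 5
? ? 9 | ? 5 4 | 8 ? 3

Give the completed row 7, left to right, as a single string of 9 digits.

G3 = 3: row 3 has {2,5,6,7}; col 7 has {5,6,7,8,9}; box has {1,2,4,5,6,7} → only 3 remains.
J4 = 6: row 4 has {2,3,8}; col 9 has {1,3,4,5,7}; box has {5,7,9} → only 6 remains.
J5 = 8: row 5 has {1,2,4,5,7}; col 9 has {1,3,4,5,6,7}; box has {5,6,7,9} → only 8 remains.
J6 = 2: row 6 has {7,9}; col 9 has {1,3,4,5,6,7,8}; box has {5,6,7,8,9} → only 2 remains.
B7 = 5: row 7 has {3,4,6,7,8}; col 2 has {1,2,3,7}; box has {4,9} → only 5 remains.
C7 = 1: row 7 has {3,4,5,6,7,8}; col 3 has {2,4,9}; box has {4,5,9} → only 1 remains.
G7 = 2: row 7 has {1,3,4,5,6,7,8}; col 7 has {3,5,6,7,8,9}; box has {3,5,6,7,8,9} → only 2 remains.
B8 = 8: row 8 has {5,6,9}; col 2 has {1,2,3,5,7}; box has {1,4,5,9} → only 8 remains.
A9 = 2: row 9 has {3,4,5,8,9}; col 1 has {4,6,7}; box has {1,4,5,8,9} → only 2 remains.
B9 = 6: row 9 has {2,3,4,5,8,9}; col 2 has {1,2,3,5,7,8}; box has {1,2,4,5,8,9} → only 6 remains.
H9 = 1: row 9 has {2,3,4,5,6,8,9}; col 8 has {2,5,6,7,9}; box has {2,3,5,6,7,8,9} → only 1 remains.
H1 = 8: row 1 has {1,5,7}; col 8 has {1,2,5,6,7,9}; box has {1,2,3,4,5,6,7} → only 8 remains.
B2 = 9: row 2 has {2,4,6,7}; col 2 has {1,2,3,5,6,7,8}; box has {2,6,7} → only 9 remains.
C3 = 8: row 3 has {2,3,5,6,7}; col 3 has {1,2,4,9}; box has {2,6,7,9} → only 8 remains.
J3 = 9: row 3 has {2,3,5,6,7,8}; col 9 has {1,2,3,4,5,6,7,8}; box has {1,2,3,4,5,6,7,8} → only 9 remains.
H4 = 4: row 4 has {2,3,6,8}; col 8 has {1,2,5,6,7,8,9}; box has {2,5,6,7,8,9} → only 4 remains.
A5 = 9: row 5 has {1,2,4,5,7,8}; col 1 has {2,4,6,7}; box has {1,2,3,4,7} → only 9 remains.
H6 = 3: row 6 has {2,7,9}; col 8 has {1,2,4,5,6,7,8,9}; box has {2,4,5,6,7,8,9} → only 3 remains.
F7 = 9: row 7 has {1,2,3,4,5,6,7,8}; col 6 has {4,5,7,8}; box has {3,4,5,6,8} → only 9 remains.

451839267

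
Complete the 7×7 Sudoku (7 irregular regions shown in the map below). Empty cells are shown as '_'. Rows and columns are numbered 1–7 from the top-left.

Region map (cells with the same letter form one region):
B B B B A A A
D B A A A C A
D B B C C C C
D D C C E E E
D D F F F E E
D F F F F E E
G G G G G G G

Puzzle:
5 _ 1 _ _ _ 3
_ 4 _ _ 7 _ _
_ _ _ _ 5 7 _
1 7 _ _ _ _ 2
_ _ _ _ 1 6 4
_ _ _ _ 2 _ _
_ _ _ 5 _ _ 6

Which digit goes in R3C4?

2

R3C7 = 1: row 3 has {5,7}; col 7 has {2,3,4,6}; region has {5,7} → only 1 remains.
R4C5 = 3: row 4 has {1,2,7}; col 5 has {1,2,5,7}; region has {2,4,6} → only 3 remains.
R4C6 = 5: row 4 has {1,2,3,7}; col 6 has {6,7}; region has {2,3,4,6} → only 5 remains.
R6C6 = 1: row 6 has {2}; col 6 has {5,6,7}; region has {2,3,4,5,6} → only 1 remains.
R6C7 = 7: row 6 has {1,2}; col 7 has {1,2,3,4,6}; region has {1,2,3,4,5,6} → only 7 remains.
R7C5 = 4: row 7 has {5,6}; col 5 has {1,2,3,5,7}; region has {5,6} → only 4 remains.
R1C5 = 6: row 1 has {1,3,5}; col 5 has {1,2,3,4,5,7}; region has {3,7} → only 6 remains.
R2C7 = 5: row 2 has {4,7}; col 7 has {1,2,3,4,6,7}; region has {3,6,7} → only 5 remains.
R1C2 = 2: row 1 has {1,3,5,6}; col 2 has {4,7}; region has {1,4,5} → only 2 remains.
R1C4 = 7: row 1 has {1,2,3,5,6}; col 4 has {5}; region has {1,2,4,5} → only 7 remains.
R1C6 = 4: row 1 has {1,2,3,5,6,7}; col 6 has {1,5,6,7}; region has {3,5,6,7} → only 4 remains.
R2C3 = 2: row 2 has {4,5,7}; col 3 has {1}; region has {3,4,5,6,7} → only 2 remains.
R2C4 = 1: row 2 has {2,4,5,7}; col 4 has {5,7}; region has {2,3,4,5,6,7} → only 1 remains.
R2C6 = 3: row 2 has {1,2,4,5,7}; col 6 has {1,4,5,6,7}; region has {1,5,7} → only 3 remains.
R5C4 = 3: row 5 has {1,4,6}; col 4 has {1,5,7}; region has {1,2} → only 3 remains.
R7C6 = 2: row 7 has {4,5,6}; col 6 has {1,3,4,5,6,7}; region has {4,5,6} → only 2 remains.
R2C1 = 6: row 2 has {1,2,3,4,5,7}; col 1 has {1,5}; region has {1,7} → only 6 remains.
R5C1 = 2: row 5 has {1,3,4,6}; col 1 has {1,5,6}; region has {1,6,7} → only 2 remains.
R5C2 = 5: row 5 has {1,2,3,4,6}; col 2 has {2,4,7}; region has {1,2,6,7} → only 5 remains.
R5C3 = 7: row 5 has {1,2,3,4,5,6}; col 3 has {1,2}; region has {1,2,3} → only 7 remains.
R6C2 = 6: row 6 has {1,2,7}; col 2 has {2,4,5,7}; region has {1,2,3,7} → only 6 remains.
R6C4 = 4: row 6 has {1,2,6,7}; col 4 has {1,3,5,7}; region has {1,2,3,6,7} → only 4 remains.
R7C3 = 3: row 7 has {2,4,5,6}; col 3 has {1,2,7}; region has {2,4,5,6} → only 3 remains.
R3C2 = 3: row 3 has {1,5,7}; col 2 has {2,4,5,6,7}; region has {1,2,4,5,7} → only 3 remains.
R3C3 = 6: row 3 has {1,3,5,7}; col 3 has {1,2,3,7}; region has {1,2,3,4,5,7} → only 6 remains.
R3C4 = 2: row 3 has {1,3,5,6,7}; col 4 has {1,3,4,5,7}; region has {1,3,5,7} → only 2 remains.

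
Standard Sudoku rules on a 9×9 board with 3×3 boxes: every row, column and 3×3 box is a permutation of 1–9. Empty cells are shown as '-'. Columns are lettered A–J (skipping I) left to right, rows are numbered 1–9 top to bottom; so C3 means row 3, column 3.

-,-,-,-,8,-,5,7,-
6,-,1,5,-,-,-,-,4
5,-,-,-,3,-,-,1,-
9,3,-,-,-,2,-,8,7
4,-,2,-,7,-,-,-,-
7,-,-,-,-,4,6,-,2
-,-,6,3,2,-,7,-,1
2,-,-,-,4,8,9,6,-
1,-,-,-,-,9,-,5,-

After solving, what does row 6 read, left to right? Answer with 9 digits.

A1 = 3: row 1 has {5,7,8}; col 1 has {1,2,4,5,6,7,9}; box has {1,5,6} → only 3 remains.
E2 = 9: row 2 has {1,4,5,6}; col 5 has {2,3,4,7,8}; box has {3,5,8} → only 9 remains.
F2 = 7: row 2 has {1,4,5,6,9}; col 6 has {2,4,8,9}; box has {3,5,8,9} → only 7 remains.
F3 = 6: row 3 has {1,3,5}; col 6 has {2,4,7,8,9}; box has {3,5,7,8,9} → only 6 remains.
C4 = 5: row 4 has {2,3,7,8,9}; col 3 has {1,2,6}; box has {2,3,4,7,9} → only 5 remains.
C6 = 8: row 6 has {2,4,6,7}; col 3 has {1,2,5,6}; box has {2,3,4,5,7,9} → only 8 remains.
A7 = 8: row 7 has {1,2,3,6,7}; col 1 has {1,2,3,4,5,6,7,9}; box has {1,2,6} → only 8 remains.
F7 = 5: row 7 has {1,2,3,6,7,8}; col 6 has {2,4,6,7,8,9}; box has {2,3,4,8,9} → only 5 remains.
H7 = 4: row 7 has {1,2,3,5,6,7,8}; col 8 has {1,5,6,7,8}; box has {1,5,6,7,9} → only 4 remains.
J8 = 3: row 8 has {2,4,6,8,9}; col 9 has {1,2,4,7}; box has {1,4,5,6,7,9} → only 3 remains.
E9 = 6: row 9 has {1,5,9}; col 5 has {2,3,4,7,8,9}; box has {2,3,4,5,8,9} → only 6 remains.
J9 = 8: row 9 has {1,5,6,9}; col 9 has {1,2,3,4,7}; box has {1,3,4,5,6,7,9} → only 8 remains.
F1 = 1: row 1 has {3,5,7,8}; col 6 has {2,4,5,6,7,8,9}; box has {3,5,6,7,8,9} → only 1 remains.
J3 = 9: row 3 has {1,3,5,6}; col 9 has {1,2,3,4,7,8}; box has {1,4,5,7} → only 9 remains.
E4 = 1: row 4 has {2,3,5,7,8,9}; col 5 has {2,3,4,6,7,8,9}; box has {2,4,7} → only 1 remains.
G4 = 4: row 4 has {1,2,3,5,7,8,9}; col 7 has {5,6,7,9}; box has {2,6,7,8} → only 4 remains.
F5 = 3: row 5 has {2,4,7}; col 6 has {1,2,4,5,6,7,8,9}; box has {1,2,4,7} → only 3 remains.
G5 = 1: row 5 has {2,3,4,7}; col 7 has {4,5,6,7,9}; box has {2,4,6,7,8} → only 1 remains.
H5 = 9: row 5 has {1,2,3,4,7}; col 8 has {1,4,5,6,7,8}; box has {1,2,4,6,7,8} → only 9 remains.
J5 = 5: row 5 has {1,2,3,4,7,9}; col 9 has {1,2,3,4,7,8,9}; box has {1,2,4,6,7,8,9} → only 5 remains.
B6 = 1: row 6 has {2,4,6,7,8}; col 2 has {3}; box has {2,3,4,5,7,8,9} → only 1 remains.
D6 = 9: row 6 has {1,2,4,6,7,8}; col 4 has {3,5}; box has {1,2,3,4,7} → only 9 remains.
E6 = 5: row 6 has {1,2,4,6,7,8,9}; col 5 has {1,2,3,4,6,7,8,9}; box has {1,2,3,4,7,9} → only 5 remains.
H6 = 3: row 6 has {1,2,4,5,6,7,8,9}; col 8 has {1,4,5,6,7,8,9}; box has {1,2,4,5,6,7,8,9} → only 3 remains.

718954632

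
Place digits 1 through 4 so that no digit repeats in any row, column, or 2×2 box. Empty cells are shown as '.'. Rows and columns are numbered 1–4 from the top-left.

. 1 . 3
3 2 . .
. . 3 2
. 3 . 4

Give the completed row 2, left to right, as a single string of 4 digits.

r1c1 = 4: row 1 has {1,3}; col 1 has {3}; box has {1,2,3} → only 4 remains.
r1c3 = 2: row 1 has {1,3,4}; col 3 has {3}; box has {3} → only 2 remains.
r2c4 = 1: row 2 has {2,3}; col 4 has {2,3,4}; box has {2,3} → only 1 remains.
r3c1 = 1: row 3 has {2,3}; col 1 has {3,4}; box has {3} → only 1 remains.
r3c2 = 4: row 3 has {1,2,3}; col 2 has {1,2,3}; box has {1,3} → only 4 remains.
r4c1 = 2: row 4 has {3,4}; col 1 has {1,3,4}; box has {1,3,4} → only 2 remains.
r4c3 = 1: row 4 has {2,3,4}; col 3 has {2,3}; box has {2,3,4} → only 1 remains.
r2c3 = 4: row 2 has {1,2,3}; col 3 has {1,2,3}; box has {1,2,3} → only 4 remains.

3241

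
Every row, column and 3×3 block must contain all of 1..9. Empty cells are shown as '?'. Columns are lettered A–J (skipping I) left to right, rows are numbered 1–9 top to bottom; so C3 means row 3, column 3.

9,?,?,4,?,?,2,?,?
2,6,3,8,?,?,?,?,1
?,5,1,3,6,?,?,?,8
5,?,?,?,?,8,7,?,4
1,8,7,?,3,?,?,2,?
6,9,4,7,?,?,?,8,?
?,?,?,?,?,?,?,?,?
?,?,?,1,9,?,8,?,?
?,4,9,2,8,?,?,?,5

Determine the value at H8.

B1 = 7 (sole candidate).
C1 = 8 (sole candidate).
A3 = 4 (sole candidate).
G3 = 9 (sole candidate).
H3 = 7 (sole candidate).
C4 = 2 (sole candidate).
E4 = 1 (sole candidate).
J6 = 3 (sole candidate).
E1 = 5 (sole candidate).
F1 = 1 (sole candidate).
J1 = 6 (sole candidate).
E2 = 7 (sole candidate).
F2 = 9 (sole candidate).
F3 = 2 (sole candidate).
B4 = 3 (sole candidate).
J5 = 9 (sole candidate).
E6 = 2 (sole candidate).
F6 = 5 (sole candidate).
G6 = 1 (sole candidate).
E7 = 4 (sole candidate).
B8 = 2 (sole candidate).
J8 = 7 (sole candidate).
H1 = 3 (sole candidate).
H4 = 6 (sole candidate).
D5 = 6 (sole candidate).
F5 = 4 (sole candidate).
G5 = 5 (sole candidate).
B7 = 1 (sole candidate).
D7 = 5 (sole candidate).
H7 = 9 (sole candidate).
J7 = 2 (sole candidate).
A8 = 3 (sole candidate).
F8 = 6 (sole candidate).
H8 = 4: row 8 has {1,2,3,6,7,8,9}; col 8 has {2,3,6,7,8,9}; box has {2,5,7,8,9} → only 4 remains.

4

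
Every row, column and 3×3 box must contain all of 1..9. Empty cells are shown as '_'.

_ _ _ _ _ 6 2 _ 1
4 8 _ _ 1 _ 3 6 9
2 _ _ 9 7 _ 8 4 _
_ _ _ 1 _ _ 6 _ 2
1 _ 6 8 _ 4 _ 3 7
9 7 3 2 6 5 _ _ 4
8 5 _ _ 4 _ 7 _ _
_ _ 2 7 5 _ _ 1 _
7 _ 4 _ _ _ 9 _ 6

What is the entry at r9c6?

r2c4 = 5 (sole candidate).
r2c6 = 2 (sole candidate).
r3c6 = 3 (sole candidate).
r3c9 = 5 (sole candidate).
r4c1 = 5 (sole candidate).
r4c2 = 4 (sole candidate).
r4c3 = 8 (sole candidate).
r4c8 = 9 (sole candidate).
r5c2 = 2 (sole candidate).
r5c5 = 9 (sole candidate).
r5c7 = 5 (sole candidate).
r6c7 = 1 (sole candidate).
r6c8 = 8 (sole candidate).
r7c8 = 2 (sole candidate).
r7c9 = 3 (sole candidate).
r8c7 = 4 (sole candidate).
r8c9 = 8 (sole candidate).
r9c4 = 3 (sole candidate).
r9c8 = 5 (sole candidate).
r1c1 = 3 (sole candidate).
r1c2 = 9 (sole candidate).
r1c4 = 4 (sole candidate).
r1c5 = 8 (sole candidate).
r1c8 = 7 (sole candidate).
r2c3 = 7 (sole candidate).
r3c3 = 1 (sole candidate).
r4c5 = 3 (sole candidate).
r4c6 = 7 (sole candidate).
r7c3 = 9 (sole candidate).
r7c4 = 6 (sole candidate).
r7c6 = 1 (sole candidate).
r8c1 = 6 (sole candidate).
r8c2 = 3 (sole candidate).
r8c6 = 9 (sole candidate).
r9c2 = 1 (sole candidate).
r9c5 = 2 (sole candidate).
r9c6 = 8: row 9 has {1,2,3,4,5,6,7,9}; col 6 has {1,2,3,4,5,6,7,9}; box has {1,2,3,4,5,6,7,9} → only 8 remains.

8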